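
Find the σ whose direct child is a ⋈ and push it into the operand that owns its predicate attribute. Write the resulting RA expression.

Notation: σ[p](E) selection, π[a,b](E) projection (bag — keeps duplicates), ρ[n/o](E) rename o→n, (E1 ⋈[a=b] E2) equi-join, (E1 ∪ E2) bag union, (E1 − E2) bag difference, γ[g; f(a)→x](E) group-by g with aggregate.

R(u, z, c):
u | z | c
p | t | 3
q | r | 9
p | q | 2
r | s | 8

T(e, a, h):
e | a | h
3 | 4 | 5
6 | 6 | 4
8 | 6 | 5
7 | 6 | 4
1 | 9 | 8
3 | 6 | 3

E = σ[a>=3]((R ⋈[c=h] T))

σ filters on a, owned by the right side.
E' = (R ⋈[c=h] σ[a>=3](T))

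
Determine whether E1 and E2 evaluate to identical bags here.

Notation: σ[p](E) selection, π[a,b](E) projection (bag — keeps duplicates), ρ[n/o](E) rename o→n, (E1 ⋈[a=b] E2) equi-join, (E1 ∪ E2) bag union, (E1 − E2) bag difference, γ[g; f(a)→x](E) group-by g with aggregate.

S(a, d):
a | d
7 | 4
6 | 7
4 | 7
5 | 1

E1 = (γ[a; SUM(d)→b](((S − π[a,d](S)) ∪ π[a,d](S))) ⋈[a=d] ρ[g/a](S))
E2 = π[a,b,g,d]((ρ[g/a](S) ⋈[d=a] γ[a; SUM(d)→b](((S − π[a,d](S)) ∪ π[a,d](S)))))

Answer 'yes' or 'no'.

E1 stepwise |·|:
  S → 4
  S → 4
  π[a,d](S) → 4
  (S − π[a,d](S)) → 0
  S → 4
  π[a,d](S) → 4
  ((S − π[a,d](S)) ∪ π[a,d](S)) → 4
  γ[a; SUM(d)→b](((S − π[a,d](S)) ∪ π[a,d](S))) → 4
  S → 4
  ρ[g/a](S) → 4
  (γ[a; SUM(d)→b](((S − π[a,d](S)) ∪ π[a,d](S))) ⋈[a=d] ρ[g/a](S)) → 3
E2 stepwise |·|:
  S → 4
  ρ[g/a](S) → 4
  S → 4
  S → 4
  π[a,d](S) → 4
  (S − π[a,d](S)) → 0
  S → 4
  π[a,d](S) → 4
  ((S − π[a,d](S)) ∪ π[a,d](S)) → 4
  γ[a; SUM(d)→b](((S − π[a,d](S)) ∪ π[a,d](S))) → 4
  (ρ[g/a](S) ⋈[d=a] γ[a; SUM(d)→b](((S − π[a,d](S)) ∪ π[a,d](S)))) → 3
  π[a,b,g,d]((ρ[g/a](S) ⋈[d=a] γ[a; SUM(d)→b](((S − π[a,d](S)) ∪ π[a,d](S))))) → 3

E1 and E2 produce the same multiset:
a | b | g | d
4 | 7 | 7 | 4
7 | 4 | 4 | 7
7 | 4 | 6 | 7

yes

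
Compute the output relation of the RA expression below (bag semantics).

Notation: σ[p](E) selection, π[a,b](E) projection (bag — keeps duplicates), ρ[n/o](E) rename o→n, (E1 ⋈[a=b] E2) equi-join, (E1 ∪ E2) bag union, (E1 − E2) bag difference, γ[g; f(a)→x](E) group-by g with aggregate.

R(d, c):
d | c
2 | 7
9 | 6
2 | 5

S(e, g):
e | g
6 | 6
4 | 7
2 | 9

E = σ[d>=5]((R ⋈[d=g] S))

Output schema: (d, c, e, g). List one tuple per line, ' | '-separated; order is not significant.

Per-node cardinality:
  R → 3
  S → 3
  (R ⋈[d=g] S) → 1
  σ[d>=5]((R ⋈[d=g] S)) → 1

== RESULT ==
d | c | e | g
9 | 6 | 2 | 9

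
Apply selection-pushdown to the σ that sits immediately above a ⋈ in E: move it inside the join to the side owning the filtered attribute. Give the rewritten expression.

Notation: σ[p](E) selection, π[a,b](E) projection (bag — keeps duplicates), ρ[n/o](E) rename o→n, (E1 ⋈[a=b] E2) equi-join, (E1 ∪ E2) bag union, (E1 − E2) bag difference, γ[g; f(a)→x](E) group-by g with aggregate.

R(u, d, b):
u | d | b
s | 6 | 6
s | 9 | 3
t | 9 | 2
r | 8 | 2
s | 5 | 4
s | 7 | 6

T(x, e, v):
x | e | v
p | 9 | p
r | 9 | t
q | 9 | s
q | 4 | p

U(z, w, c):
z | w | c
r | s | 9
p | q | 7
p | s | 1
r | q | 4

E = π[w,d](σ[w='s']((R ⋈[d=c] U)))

σ filters on w, owned by the right side.
E' = π[w,d]((R ⋈[d=c] σ[w='s'](U)))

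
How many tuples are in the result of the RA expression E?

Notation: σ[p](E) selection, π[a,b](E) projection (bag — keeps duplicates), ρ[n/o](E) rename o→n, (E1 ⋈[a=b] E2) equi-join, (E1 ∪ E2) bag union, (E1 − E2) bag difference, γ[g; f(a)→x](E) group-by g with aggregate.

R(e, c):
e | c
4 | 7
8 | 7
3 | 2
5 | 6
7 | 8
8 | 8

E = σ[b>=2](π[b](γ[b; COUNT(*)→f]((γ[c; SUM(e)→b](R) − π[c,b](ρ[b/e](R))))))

Row counts bottom-up:
  R → 6
  γ[c; SUM(e)→b](R) → 4
  R → 6
  ρ[b/e](R) → 6
  π[c,b](ρ[b/e](R)) → 6
  (γ[c; SUM(e)→b](R) − π[c,b](ρ[b/e](R))) → 2
  γ[b; COUNT(*)→f]((γ[c; SUM(e)→b](R) − π[c,b](ρ[b/e](R)))) → 2
  π[b](γ[b; COUNT(*)→f]((γ[c; SUM(e)→b](R) − π[c,b](ρ[b/e](R))))) → 2
  σ[b>=2](π[b](γ[b; COUNT(*)→f]((γ[c; SUM(e)→b](R) − π[c,b](ρ[b/e](R)))))) → 2

|E| = 2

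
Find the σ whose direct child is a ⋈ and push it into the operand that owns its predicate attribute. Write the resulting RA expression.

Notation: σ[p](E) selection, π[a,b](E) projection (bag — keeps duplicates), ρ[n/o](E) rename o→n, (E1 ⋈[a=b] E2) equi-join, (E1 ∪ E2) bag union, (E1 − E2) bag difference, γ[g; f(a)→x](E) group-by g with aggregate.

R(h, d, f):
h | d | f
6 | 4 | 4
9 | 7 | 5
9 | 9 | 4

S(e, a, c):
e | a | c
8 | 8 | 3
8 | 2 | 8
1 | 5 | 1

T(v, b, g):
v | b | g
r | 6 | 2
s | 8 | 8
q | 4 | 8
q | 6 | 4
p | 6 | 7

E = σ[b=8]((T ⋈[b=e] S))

σ filters on b, owned by the left side.
E' = (σ[b=8](T) ⋈[b=e] S)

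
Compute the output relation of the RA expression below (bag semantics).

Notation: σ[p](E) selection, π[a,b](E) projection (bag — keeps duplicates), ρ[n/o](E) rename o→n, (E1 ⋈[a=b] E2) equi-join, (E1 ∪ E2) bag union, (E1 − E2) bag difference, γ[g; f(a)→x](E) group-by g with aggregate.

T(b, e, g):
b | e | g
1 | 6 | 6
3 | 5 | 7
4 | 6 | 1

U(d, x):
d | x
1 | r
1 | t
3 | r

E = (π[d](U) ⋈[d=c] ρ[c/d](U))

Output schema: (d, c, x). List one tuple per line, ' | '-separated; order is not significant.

Stepwise |·|:
  U → 3
  π[d](U) → 3
  U → 3
  ρ[c/d](U) → 3
  (π[d](U) ⋈[d=c] ρ[c/d](U)) → 5

== RESULT ==
d | c | x
1 | 1 | r
1 | 1 | r
1 | 1 | t
1 | 1 | t
3 | 3 | r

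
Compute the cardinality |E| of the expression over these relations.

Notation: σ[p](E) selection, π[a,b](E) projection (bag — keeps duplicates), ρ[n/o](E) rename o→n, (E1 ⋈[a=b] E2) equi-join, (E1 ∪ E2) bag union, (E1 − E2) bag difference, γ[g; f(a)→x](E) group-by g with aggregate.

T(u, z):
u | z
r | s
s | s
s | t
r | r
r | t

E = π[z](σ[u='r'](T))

Subexpression sizes:
  T → 5
  σ[u='r'](T) → 3
  π[z](σ[u='r'](T)) → 3

|E| = 3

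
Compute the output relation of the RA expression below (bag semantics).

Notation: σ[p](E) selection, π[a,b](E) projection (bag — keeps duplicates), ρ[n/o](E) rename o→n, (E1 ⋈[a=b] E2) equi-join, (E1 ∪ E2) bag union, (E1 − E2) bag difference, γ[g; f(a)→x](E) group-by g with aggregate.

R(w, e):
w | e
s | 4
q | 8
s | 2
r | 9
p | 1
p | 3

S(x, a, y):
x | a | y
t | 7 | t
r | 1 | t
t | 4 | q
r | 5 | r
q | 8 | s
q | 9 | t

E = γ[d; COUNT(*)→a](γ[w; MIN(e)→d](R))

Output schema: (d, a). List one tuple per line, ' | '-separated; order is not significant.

Subexpression sizes:
  R → 6
  γ[w; MIN(e)→d](R) → 4
  γ[d; COUNT(*)→a](γ[w; MIN(e)→d](R)) → 4

== RESULT ==
d | a
1 | 1
2 | 1
8 | 1
9 | 1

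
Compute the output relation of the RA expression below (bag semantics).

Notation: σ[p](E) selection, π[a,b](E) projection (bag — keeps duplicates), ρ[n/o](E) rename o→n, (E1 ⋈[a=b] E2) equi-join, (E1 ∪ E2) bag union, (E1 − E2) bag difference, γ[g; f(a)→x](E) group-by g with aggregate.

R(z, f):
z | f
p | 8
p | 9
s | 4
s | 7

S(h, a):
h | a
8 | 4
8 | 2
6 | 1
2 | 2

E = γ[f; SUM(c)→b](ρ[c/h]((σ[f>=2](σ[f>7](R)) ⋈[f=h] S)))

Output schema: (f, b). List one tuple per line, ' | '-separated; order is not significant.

Row counts bottom-up:
  R → 4
  σ[f>7](R) → 2
  σ[f>=2](σ[f>7](R)) → 2
  S → 4
  (σ[f>=2](σ[f>7](R)) ⋈[f=h] S) → 2
  ρ[c/h]((σ[f>=2](σ[f>7](R)) ⋈[f=h] S)) → 2
  γ[f; SUM(c)→b](ρ[c/h]((σ[f>=2](σ[f>7](R)) ⋈[f=h] S))) → 1

== RESULT ==
f | b
8 | 16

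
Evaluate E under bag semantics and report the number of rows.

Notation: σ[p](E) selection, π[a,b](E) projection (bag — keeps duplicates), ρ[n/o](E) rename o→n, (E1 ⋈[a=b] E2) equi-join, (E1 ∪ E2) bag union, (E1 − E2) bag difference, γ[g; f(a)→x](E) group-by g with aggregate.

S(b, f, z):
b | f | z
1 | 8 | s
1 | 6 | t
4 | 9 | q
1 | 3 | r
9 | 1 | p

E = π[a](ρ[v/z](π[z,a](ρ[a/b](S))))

Row counts bottom-up:
  S → 5
  ρ[a/b](S) → 5
  π[z,a](ρ[a/b](S)) → 5
  ρ[v/z](π[z,a](ρ[a/b](S))) → 5
  π[a](ρ[v/z](π[z,a](ρ[a/b](S)))) → 5

|E| = 5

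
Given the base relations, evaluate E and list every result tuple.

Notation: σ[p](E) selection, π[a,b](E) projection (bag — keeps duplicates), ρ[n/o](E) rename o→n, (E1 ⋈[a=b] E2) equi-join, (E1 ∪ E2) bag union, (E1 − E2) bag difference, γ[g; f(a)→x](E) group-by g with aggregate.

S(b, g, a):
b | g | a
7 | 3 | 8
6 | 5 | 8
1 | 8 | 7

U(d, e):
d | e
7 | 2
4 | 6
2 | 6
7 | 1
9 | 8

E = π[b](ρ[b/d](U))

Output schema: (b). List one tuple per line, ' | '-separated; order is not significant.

Stepwise |·|:
  U → 5
  ρ[b/d](U) → 5
  π[b](ρ[b/d](U)) → 5

== RESULT ==
b
2
4
7
7
9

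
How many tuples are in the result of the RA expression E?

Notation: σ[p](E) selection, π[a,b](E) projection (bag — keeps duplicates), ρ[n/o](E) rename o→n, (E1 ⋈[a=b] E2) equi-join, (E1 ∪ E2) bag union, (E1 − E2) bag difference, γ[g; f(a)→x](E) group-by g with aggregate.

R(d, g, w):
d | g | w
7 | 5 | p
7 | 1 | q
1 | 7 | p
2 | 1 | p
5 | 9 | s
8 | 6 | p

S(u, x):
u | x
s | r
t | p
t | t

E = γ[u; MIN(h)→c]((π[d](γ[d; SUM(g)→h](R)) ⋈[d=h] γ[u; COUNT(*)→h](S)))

Stepwise |·|:
  R → 6
  γ[d; SUM(g)→h](R) → 5
  π[d](γ[d; SUM(g)→h](R)) → 5
  S → 3
  γ[u; COUNT(*)→h](S) → 2
  (π[d](γ[d; SUM(g)→h](R)) ⋈[d=h] γ[u; COUNT(*)→h](S)) → 2
  γ[u; MIN(h)→c]((π[d](γ[d; SUM(g)→h](R)) ⋈[d=h] γ[u; COUNT(*)→h](S))) → 2

|E| = 2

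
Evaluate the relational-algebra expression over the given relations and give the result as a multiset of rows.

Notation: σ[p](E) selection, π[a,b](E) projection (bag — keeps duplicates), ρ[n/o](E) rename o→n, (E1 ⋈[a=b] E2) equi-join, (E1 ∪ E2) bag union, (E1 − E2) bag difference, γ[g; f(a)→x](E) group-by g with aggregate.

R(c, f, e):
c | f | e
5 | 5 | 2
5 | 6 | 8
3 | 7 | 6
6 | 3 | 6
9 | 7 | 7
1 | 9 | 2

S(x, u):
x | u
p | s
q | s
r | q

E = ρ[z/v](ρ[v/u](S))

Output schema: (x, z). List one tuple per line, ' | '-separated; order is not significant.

Row counts bottom-up:
  S → 3
  ρ[v/u](S) → 3
  ρ[z/v](ρ[v/u](S)) → 3

== RESULT ==
x | z
p | s
q | s
r | q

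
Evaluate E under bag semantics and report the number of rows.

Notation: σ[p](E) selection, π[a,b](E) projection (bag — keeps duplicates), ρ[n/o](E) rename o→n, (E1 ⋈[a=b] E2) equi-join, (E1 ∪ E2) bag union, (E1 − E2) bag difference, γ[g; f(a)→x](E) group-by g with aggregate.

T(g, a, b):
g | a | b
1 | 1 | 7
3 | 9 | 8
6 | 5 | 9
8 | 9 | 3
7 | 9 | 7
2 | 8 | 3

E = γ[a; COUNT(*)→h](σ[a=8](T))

Stepwise |·|:
  T → 6
  σ[a=8](T) → 1
  γ[a; COUNT(*)→h](σ[a=8](T)) → 1

|E| = 1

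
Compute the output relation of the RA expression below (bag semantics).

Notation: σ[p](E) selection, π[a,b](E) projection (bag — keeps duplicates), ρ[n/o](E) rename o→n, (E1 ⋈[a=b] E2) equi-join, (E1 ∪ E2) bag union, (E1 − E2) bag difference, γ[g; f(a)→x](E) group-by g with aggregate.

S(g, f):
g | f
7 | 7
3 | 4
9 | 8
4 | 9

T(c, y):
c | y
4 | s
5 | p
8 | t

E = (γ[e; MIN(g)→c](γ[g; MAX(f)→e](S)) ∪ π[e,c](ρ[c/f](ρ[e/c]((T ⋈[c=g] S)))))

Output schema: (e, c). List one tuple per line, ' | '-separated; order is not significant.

Row counts bottom-up:
  S → 4
  γ[g; MAX(f)→e](S) → 4
  γ[e; MIN(g)→c](γ[g; MAX(f)→e](S)) → 4
  T → 3
  S → 4
  (T ⋈[c=g] S) → 1
  ρ[e/c]((T ⋈[c=g] S)) → 1
  ρ[c/f](ρ[e/c]((T ⋈[c=g] S))) → 1
  π[e,c](ρ[c/f](ρ[e/c]((T ⋈[c=g] S)))) → 1
  (γ[e; MIN(g)→c](γ[g; MAX(f)→e](S)) ∪ π[e,c](ρ[c/f](ρ[e/c]((T ⋈[c=g] S))))) → 5

== RESULT ==
e | c
4 | 3
4 | 9
7 | 7
8 | 9
9 | 4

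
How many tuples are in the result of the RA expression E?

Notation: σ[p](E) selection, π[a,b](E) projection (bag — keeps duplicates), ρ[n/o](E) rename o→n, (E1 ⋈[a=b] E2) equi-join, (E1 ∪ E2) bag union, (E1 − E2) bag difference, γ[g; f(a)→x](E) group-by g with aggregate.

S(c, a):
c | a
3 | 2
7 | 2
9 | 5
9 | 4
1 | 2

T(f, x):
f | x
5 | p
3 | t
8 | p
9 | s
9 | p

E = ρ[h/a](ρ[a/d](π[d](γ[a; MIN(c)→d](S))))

Row counts bottom-up:
  S → 5
  γ[a; MIN(c)→d](S) → 3
  π[d](γ[a; MIN(c)→d](S)) → 3
  ρ[a/d](π[d](γ[a; MIN(c)→d](S))) → 3
  ρ[h/a](ρ[a/d](π[d](γ[a; MIN(c)→d](S)))) → 3

|E| = 3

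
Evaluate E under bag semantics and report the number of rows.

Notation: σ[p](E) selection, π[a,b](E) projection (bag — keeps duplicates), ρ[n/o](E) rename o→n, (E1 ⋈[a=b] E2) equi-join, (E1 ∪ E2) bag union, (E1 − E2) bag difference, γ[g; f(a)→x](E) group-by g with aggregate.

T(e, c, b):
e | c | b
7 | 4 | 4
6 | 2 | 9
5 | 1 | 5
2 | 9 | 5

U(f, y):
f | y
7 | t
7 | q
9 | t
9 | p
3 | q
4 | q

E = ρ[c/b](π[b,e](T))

Per-node cardinality:
  T → 4
  π[b,e](T) → 4
  ρ[c/b](π[b,e](T)) → 4

|E| = 4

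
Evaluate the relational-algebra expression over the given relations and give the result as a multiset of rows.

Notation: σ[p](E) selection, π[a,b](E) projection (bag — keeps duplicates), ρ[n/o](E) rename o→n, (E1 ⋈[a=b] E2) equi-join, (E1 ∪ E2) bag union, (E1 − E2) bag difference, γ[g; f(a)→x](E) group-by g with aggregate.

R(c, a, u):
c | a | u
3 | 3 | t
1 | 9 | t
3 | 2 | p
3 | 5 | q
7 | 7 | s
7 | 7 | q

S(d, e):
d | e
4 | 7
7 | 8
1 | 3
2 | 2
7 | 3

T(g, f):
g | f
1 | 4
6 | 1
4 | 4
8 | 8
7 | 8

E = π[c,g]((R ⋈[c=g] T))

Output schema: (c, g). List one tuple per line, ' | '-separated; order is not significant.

Stepwise |·|:
  R → 6
  T → 5
  (R ⋈[c=g] T) → 3
  π[c,g]((R ⋈[c=g] T)) → 3

== RESULT ==
c | g
1 | 1
7 | 7
7 | 7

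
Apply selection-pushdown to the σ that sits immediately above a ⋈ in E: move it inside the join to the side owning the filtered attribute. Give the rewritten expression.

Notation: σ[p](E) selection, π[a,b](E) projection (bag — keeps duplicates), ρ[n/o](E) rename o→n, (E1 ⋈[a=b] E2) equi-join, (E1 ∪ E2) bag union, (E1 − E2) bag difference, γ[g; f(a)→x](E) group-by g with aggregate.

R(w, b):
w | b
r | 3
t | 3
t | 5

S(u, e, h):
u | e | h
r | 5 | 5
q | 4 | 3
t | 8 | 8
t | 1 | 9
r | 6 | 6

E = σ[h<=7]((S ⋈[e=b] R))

σ filters on h, owned by the left side.
E' = (σ[h<=7](S) ⋈[e=b] R)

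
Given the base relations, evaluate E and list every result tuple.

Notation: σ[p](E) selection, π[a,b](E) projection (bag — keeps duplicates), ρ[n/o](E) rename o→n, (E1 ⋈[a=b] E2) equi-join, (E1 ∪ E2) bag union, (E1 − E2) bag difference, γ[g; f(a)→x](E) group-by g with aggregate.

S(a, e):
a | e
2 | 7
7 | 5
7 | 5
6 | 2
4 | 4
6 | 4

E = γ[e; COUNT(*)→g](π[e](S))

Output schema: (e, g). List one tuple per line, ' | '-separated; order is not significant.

Stepwise |·|:
  S → 6
  π[e](S) → 6
  γ[e; COUNT(*)→g](π[e](S)) → 4

== RESULT ==
e | g
2 | 1
4 | 2
5 | 2
7 | 1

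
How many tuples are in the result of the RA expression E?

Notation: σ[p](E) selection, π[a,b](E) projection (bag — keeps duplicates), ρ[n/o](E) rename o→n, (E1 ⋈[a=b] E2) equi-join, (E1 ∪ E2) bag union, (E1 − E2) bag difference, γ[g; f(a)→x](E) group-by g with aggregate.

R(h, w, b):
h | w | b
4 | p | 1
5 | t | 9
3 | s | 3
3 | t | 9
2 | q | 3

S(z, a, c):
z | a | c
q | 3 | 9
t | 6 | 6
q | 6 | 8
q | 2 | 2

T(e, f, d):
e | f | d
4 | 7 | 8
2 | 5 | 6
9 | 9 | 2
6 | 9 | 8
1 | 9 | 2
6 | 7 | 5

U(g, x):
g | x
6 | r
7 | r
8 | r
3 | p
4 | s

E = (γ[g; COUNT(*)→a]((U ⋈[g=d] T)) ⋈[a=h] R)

Per-node cardinality:
  U → 5
  T → 6
  (U ⋈[g=d] T) → 3
  γ[g; COUNT(*)→a]((U ⋈[g=d] T)) → 2
  R → 5
  (γ[g; COUNT(*)→a]((U ⋈[g=d] T)) ⋈[a=h] R) → 1

|E| = 1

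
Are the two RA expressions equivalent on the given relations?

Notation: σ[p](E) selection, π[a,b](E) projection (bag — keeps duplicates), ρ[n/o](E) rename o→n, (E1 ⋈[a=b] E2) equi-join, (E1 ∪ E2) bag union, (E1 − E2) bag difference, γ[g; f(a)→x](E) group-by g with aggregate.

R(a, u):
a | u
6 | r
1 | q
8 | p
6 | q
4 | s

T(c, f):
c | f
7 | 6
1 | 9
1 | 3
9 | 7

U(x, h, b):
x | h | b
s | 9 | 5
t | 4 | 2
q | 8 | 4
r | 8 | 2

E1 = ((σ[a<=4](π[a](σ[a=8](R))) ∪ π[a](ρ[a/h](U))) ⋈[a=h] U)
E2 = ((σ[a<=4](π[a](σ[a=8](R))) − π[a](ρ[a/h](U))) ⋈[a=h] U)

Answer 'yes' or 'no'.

E1 per-node cardinality:
  R → 5
  σ[a=8](R) → 1
  π[a](σ[a=8](R)) → 1
  σ[a<=4](π[a](σ[a=8](R))) → 0
  U → 4
  ρ[a/h](U) → 4
  π[a](ρ[a/h](U)) → 4
  (σ[a<=4](π[a](σ[a=8](R))) ∪ π[a](ρ[a/h](U))) → 4
  U → 4
  ((σ[a<=4](π[a](σ[a=8](R))) ∪ π[a](ρ[a/h](U))) ⋈[a=h] U) → 6
E2 per-node cardinality:
  R → 5
  σ[a=8](R) → 1
  π[a](σ[a=8](R)) → 1
  σ[a<=4](π[a](σ[a=8](R))) → 0
  U → 4
  ρ[a/h](U) → 4
  π[a](ρ[a/h](U)) → 4
  (σ[a<=4](π[a](σ[a=8](R))) − π[a](ρ[a/h](U))) → 0
  U → 4
  ((σ[a<=4](π[a](σ[a=8](R))) − π[a](ρ[a/h](U))) ⋈[a=h] U) → 0

E1 result:
a | x | h | b
4 | t | 4 | 2
8 | q | 8 | 4
8 | q | 8 | 4
8 | r | 8 | 2
8 | r | 8 | 2
9 | s | 9 | 5
E2 result:
a | x | h | b
(0 rows)
Witness: (9, 's', 9, 5) appears 1× in E1 but 0× in E2.

no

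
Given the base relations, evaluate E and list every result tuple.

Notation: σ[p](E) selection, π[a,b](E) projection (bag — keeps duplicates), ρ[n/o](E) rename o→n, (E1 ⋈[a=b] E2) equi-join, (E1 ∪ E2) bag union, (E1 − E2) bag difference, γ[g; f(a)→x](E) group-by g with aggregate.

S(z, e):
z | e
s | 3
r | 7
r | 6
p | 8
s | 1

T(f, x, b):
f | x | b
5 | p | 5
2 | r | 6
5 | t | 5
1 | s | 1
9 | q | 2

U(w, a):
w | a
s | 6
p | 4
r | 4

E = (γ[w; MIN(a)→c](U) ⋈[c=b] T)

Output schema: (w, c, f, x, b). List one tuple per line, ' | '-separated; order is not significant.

Stepwise |·|:
  U → 3
  γ[w; MIN(a)→c](U) → 3
  T → 5
  (γ[w; MIN(a)→c](U) ⋈[c=b] T) → 1

== RESULT ==
w | c | f | x | b
s | 6 | 2 | r | 6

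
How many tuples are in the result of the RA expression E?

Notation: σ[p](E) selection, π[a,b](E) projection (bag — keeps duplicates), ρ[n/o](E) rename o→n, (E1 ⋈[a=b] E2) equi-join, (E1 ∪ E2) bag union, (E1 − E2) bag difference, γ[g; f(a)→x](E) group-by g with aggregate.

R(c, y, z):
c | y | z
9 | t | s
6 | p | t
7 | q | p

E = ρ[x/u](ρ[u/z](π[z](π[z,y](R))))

Subexpression sizes:
  R → 3
  π[z,y](R) → 3
  π[z](π[z,y](R)) → 3
  ρ[u/z](π[z](π[z,y](R))) → 3
  ρ[x/u](ρ[u/z](π[z](π[z,y](R)))) → 3

|E| = 3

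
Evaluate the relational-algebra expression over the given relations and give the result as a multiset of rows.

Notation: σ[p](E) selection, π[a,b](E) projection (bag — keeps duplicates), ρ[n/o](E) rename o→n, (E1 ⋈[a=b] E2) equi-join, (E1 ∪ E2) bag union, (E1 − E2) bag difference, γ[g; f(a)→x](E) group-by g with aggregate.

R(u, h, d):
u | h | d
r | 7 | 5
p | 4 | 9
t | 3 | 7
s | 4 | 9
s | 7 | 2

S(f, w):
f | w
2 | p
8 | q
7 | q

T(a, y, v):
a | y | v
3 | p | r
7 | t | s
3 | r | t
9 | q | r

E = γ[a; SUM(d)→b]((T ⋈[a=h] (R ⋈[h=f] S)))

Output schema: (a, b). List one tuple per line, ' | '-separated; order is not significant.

Subexpression sizes:
  T → 4
  R → 5
  S → 3
  (R ⋈[h=f] S) → 2
  (T ⋈[a=h] (R ⋈[h=f] S)) → 2
  γ[a; SUM(d)→b]((T ⋈[a=h] (R ⋈[h=f] S))) → 1

== RESULT ==
a | b
7 | 7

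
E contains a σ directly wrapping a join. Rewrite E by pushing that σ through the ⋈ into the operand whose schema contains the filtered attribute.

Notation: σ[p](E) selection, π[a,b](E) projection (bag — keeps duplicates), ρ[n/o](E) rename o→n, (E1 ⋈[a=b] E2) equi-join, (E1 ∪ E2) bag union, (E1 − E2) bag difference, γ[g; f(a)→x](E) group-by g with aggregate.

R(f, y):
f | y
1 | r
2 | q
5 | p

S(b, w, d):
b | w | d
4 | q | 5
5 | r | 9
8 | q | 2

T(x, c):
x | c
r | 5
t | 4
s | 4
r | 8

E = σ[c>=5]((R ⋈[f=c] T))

σ filters on c, owned by the right side.
E' = (R ⋈[f=c] σ[c>=5](T))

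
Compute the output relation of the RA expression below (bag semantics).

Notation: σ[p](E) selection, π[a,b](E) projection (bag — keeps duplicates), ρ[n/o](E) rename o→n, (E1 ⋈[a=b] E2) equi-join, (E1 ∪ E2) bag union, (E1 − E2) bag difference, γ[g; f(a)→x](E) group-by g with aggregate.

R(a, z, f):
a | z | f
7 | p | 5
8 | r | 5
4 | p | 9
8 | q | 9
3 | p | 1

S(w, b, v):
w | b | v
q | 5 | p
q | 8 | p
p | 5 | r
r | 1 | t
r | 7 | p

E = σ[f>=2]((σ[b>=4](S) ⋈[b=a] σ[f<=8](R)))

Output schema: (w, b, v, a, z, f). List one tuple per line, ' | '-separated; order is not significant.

Row counts bottom-up:
  S → 5
  σ[b>=4](S) → 4
  R → 5
  σ[f<=8](R) → 3
  (σ[b>=4](S) ⋈[b=a] σ[f<=8](R)) → 2
  σ[f>=2]((σ[b>=4](S) ⋈[b=a] σ[f<=8](R))) → 2

== RESULT ==
w | b | v | a | z | f
q | 8 | p | 8 | r | 5
r | 7 | p | 7 | p | 5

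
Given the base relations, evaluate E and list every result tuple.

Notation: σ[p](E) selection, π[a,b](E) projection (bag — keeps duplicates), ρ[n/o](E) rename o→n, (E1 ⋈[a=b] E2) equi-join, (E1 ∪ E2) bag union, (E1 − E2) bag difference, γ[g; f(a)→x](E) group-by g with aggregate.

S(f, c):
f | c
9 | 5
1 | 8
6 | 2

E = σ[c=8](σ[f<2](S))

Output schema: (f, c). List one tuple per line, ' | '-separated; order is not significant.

Subexpression sizes:
  S → 3
  σ[f<2](S) → 1
  σ[c=8](σ[f<2](S)) → 1

== RESULT ==
f | c
1 | 8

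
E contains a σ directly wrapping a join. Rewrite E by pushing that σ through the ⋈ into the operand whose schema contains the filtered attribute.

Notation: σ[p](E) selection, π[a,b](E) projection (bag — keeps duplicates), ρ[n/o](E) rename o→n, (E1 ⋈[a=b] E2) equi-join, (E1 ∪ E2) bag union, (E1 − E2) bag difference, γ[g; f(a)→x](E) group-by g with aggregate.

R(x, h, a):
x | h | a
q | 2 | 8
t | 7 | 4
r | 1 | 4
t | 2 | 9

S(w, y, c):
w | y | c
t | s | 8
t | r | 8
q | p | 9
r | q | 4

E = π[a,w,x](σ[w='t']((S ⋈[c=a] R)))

σ filters on w, owned by the left side.
E' = π[a,w,x]((σ[w='t'](S) ⋈[c=a] R))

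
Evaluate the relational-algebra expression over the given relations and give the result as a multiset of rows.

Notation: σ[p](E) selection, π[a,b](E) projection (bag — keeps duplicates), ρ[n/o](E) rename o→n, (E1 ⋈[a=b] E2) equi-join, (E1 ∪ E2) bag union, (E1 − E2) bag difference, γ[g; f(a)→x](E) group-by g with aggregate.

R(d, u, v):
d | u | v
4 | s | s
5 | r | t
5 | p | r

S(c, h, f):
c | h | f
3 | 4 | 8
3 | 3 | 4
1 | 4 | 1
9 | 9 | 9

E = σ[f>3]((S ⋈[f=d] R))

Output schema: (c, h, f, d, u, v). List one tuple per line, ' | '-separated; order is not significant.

Per-node cardinality:
  S → 4
  R → 3
  (S ⋈[f=d] R) → 1
  σ[f>3]((S ⋈[f=d] R)) → 1

== RESULT ==
c | h | f | d | u | v
3 | 3 | 4 | 4 | s | s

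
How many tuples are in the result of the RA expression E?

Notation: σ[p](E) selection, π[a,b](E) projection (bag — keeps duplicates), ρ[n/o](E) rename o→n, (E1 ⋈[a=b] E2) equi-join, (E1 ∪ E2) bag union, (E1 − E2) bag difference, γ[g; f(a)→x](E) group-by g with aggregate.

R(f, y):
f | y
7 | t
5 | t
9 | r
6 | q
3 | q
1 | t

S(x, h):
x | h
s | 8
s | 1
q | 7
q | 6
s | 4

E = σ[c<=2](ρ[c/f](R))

Subexpression sizes:
  R → 6
  ρ[c/f](R) → 6
  σ[c<=2](ρ[c/f](R)) → 1

|E| = 1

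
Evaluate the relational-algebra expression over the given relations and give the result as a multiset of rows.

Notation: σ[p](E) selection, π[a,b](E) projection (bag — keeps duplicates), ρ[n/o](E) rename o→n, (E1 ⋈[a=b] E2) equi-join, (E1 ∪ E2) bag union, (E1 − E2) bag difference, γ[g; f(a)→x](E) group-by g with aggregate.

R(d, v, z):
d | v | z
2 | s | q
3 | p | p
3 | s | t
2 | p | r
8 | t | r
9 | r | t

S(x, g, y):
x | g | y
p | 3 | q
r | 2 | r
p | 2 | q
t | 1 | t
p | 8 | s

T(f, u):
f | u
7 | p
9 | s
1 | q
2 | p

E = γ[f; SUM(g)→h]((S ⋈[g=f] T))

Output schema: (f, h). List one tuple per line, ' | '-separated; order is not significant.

Stepwise |·|:
  S → 5
  T → 4
  (S ⋈[g=f] T) → 3
  γ[f; SUM(g)→h]((S ⋈[g=f] T)) → 2

== RESULT ==
f | h
1 | 1
2 | 4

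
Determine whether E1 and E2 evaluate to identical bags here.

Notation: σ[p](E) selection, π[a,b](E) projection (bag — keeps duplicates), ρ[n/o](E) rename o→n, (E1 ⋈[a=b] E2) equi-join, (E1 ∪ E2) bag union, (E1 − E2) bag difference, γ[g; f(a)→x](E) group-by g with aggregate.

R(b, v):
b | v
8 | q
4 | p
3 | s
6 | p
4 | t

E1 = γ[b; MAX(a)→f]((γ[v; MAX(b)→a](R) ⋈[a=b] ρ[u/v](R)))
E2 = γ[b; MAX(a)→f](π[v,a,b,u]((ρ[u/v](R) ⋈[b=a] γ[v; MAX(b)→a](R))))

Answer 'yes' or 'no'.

E1 per-node cardinality:
  R → 5
  γ[v; MAX(b)→a](R) → 4
  R → 5
  ρ[u/v](R) → 5
  (γ[v; MAX(b)→a](R) ⋈[a=b] ρ[u/v](R)) → 5
  γ[b; MAX(a)→f]((γ[v; MAX(b)→a](R) ⋈[a=b] ρ[u/v](R))) → 4
E2 per-node cardinality:
  R → 5
  ρ[u/v](R) → 5
  R → 5
  γ[v; MAX(b)→a](R) → 4
  (ρ[u/v](R) ⋈[b=a] γ[v; MAX(b)→a](R)) → 5
  π[v,a,b,u]((ρ[u/v](R) ⋈[b=a] γ[v; MAX(b)→a](R))) → 5
  γ[b; MAX(a)→f](π[v,a,b,u]((ρ[u/v](R) ⋈[b=a] γ[v; MAX(b)→a](R)))) → 4

E1 and E2 produce the same multiset:
b | f
3 | 3
4 | 4
6 | 6
8 | 8

yes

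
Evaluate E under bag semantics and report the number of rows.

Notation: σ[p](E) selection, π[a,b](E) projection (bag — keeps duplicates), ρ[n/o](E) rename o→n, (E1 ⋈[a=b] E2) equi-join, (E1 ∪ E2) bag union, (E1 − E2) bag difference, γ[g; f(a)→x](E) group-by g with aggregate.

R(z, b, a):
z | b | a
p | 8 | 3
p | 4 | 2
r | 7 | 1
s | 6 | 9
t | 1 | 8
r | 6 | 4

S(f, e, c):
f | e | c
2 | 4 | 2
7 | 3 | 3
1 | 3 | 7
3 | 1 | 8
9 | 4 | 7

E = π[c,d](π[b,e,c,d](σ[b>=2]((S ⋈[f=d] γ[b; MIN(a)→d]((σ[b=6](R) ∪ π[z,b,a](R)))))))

Subexpression sizes:
  S → 5
  R → 6
  σ[b=6](R) → 2
  R → 6
  π[z,b,a](R) → 6
  (σ[b=6](R) ∪ π[z,b,a](R)) → 8
  γ[b; MIN(a)→d]((σ[b=6](R) ∪ π[z,b,a](R))) → 5
  (S ⋈[f=d] γ[b; MIN(a)→d]((σ[b=6](R) ∪ π[z,b,a](R)))) → 3
  σ[b>=2]((S ⋈[f=d] γ[b; MIN(a)→d]((σ[b=6](R) ∪ π[z,b,a](R))))) → 3
  π[b,e,c,d](σ[b>=2]((S ⋈[f=d] γ[b; MIN(a)→d]((σ[b=6](R) ∪ π[z,b,a](R)))))) → 3
  π[c,d](π[b,e,c,d](σ[b>=2]((S ⋈[f=d] γ[b; MIN(a)→d]((σ[b=6](R) ∪ π[z,b,a](R))))))) → 3

|E| = 3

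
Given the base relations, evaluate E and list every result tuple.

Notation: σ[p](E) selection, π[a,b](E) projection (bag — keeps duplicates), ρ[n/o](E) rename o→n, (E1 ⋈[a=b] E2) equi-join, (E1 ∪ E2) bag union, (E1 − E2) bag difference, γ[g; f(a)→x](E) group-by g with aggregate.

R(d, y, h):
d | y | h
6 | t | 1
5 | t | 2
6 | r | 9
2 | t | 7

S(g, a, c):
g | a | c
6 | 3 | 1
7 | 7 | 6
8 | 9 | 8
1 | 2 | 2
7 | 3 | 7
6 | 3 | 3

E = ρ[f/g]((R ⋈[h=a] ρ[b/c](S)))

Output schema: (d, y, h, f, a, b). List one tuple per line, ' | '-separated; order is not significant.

Subexpression sizes:
  R → 4
  S → 6
  ρ[b/c](S) → 6
  (R ⋈[h=a] ρ[b/c](S)) → 3
  ρ[f/g]((R ⋈[h=a] ρ[b/c](S))) → 3

== RESULT ==
d | y | h | f | a | b
2 | t | 7 | 7 | 7 | 6
5 | t | 2 | 1 | 2 | 2
6 | r | 9 | 8 | 9 | 8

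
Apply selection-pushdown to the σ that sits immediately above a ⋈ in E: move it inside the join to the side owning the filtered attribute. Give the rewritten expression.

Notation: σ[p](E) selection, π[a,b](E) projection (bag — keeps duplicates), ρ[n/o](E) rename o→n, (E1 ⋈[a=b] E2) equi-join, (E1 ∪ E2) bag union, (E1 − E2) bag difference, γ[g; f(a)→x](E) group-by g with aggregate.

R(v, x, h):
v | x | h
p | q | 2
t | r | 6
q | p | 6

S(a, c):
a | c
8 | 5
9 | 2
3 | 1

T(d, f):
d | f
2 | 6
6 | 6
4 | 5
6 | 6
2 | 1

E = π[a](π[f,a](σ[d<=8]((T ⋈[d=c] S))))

σ filters on d, owned by the left side.
E' = π[a](π[f,a]((σ[d<=8](T) ⋈[d=c] S)))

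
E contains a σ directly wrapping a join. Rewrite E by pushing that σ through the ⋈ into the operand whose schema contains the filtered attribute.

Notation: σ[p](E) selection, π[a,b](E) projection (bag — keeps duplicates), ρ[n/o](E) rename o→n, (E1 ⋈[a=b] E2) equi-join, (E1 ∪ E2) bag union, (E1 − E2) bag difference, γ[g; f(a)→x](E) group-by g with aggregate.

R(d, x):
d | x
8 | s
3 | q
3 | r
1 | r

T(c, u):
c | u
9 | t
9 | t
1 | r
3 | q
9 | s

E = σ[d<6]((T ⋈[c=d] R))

σ filters on d, owned by the right side.
E' = (T ⋈[c=d] σ[d<6](R))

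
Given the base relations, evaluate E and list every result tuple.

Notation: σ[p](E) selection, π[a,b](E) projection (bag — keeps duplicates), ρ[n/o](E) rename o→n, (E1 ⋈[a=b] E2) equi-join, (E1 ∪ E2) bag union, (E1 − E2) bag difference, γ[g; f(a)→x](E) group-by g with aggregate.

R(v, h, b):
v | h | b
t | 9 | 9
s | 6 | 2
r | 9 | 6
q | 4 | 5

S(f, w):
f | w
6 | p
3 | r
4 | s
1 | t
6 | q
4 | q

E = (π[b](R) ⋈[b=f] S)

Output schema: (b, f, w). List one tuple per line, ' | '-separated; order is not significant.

Subexpression sizes:
  R → 4
  π[b](R) → 4
  S → 6
  (π[b](R) ⋈[b=f] S) → 2

== RESULT ==
b | f | w
6 | 6 | p
6 | 6 | q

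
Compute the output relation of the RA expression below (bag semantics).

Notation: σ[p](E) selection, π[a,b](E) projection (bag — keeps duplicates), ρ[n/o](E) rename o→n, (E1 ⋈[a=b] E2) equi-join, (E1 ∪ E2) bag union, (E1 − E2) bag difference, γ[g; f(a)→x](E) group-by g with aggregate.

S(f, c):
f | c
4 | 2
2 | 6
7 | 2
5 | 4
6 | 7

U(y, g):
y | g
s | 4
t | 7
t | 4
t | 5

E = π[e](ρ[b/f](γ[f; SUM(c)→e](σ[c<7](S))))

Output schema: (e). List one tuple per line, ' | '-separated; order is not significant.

Row counts bottom-up:
  S → 5
  σ[c<7](S) → 4
  γ[f; SUM(c)→e](σ[c<7](S)) → 4
  ρ[b/f](γ[f; SUM(c)→e](σ[c<7](S))) → 4
  π[e](ρ[b/f](γ[f; SUM(c)→e](σ[c<7](S)))) → 4

== RESULT ==
e
2
2
4
6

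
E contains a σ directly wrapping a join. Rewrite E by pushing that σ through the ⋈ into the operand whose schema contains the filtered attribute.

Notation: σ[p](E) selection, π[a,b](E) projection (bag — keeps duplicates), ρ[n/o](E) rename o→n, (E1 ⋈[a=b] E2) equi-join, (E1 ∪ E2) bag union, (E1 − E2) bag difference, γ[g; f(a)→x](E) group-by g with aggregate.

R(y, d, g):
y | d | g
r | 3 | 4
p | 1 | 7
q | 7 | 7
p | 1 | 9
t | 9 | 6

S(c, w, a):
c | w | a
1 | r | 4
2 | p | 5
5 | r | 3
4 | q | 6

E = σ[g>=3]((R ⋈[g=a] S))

σ filters on g, owned by the left side.
E' = (σ[g>=3](R) ⋈[g=a] S)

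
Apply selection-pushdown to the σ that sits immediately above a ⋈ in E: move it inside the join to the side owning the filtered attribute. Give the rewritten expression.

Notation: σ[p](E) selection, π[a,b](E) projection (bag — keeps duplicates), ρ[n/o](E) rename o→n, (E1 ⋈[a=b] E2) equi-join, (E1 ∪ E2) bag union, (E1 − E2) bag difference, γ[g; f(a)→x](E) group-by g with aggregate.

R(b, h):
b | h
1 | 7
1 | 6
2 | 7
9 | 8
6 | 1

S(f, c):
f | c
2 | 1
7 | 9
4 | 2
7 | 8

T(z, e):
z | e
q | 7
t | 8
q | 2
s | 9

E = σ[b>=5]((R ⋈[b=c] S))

σ filters on b, owned by the left side.
E' = (σ[b>=5](R) ⋈[b=c] S)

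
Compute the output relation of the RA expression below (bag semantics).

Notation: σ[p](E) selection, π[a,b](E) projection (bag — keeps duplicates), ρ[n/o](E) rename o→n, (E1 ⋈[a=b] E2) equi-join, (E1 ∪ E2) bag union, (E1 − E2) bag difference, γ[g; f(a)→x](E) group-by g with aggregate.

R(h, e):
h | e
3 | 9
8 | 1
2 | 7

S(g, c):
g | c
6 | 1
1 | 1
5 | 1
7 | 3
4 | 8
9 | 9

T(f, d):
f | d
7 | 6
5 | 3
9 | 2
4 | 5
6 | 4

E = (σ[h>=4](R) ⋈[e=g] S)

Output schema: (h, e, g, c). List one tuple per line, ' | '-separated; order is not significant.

Per-node cardinality:
  R → 3
  σ[h>=4](R) → 1
  S → 6
  (σ[h>=4](R) ⋈[e=g] S) → 1

== RESULT ==
h | e | g | c
8 | 1 | 1 | 1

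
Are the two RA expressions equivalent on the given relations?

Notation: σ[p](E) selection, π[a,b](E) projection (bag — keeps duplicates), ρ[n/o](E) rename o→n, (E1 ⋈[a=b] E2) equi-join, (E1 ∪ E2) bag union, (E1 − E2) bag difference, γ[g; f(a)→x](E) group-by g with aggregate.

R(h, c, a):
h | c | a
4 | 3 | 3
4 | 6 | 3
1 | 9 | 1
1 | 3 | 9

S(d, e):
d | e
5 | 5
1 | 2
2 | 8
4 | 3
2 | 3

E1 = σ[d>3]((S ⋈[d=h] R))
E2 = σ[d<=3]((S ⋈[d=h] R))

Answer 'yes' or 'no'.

E1 subexpression sizes:
  S → 5
  R → 4
  (S ⋈[d=h] R) → 4
  σ[d>3]((S ⋈[d=h] R)) → 2
E2 subexpression sizes:
  S → 5
  R → 4
  (S ⋈[d=h] R) → 4
  σ[d<=3]((S ⋈[d=h] R)) → 2

E1 result:
d | e | h | c | a
4 | 3 | 4 | 3 | 3
4 | 3 | 4 | 6 | 3
E2 result:
d | e | h | c | a
1 | 2 | 1 | 3 | 9
1 | 2 | 1 | 9 | 1
Witness: (1, 2, 1, 9, 1) appears 0× in E1 but 1× in E2.

no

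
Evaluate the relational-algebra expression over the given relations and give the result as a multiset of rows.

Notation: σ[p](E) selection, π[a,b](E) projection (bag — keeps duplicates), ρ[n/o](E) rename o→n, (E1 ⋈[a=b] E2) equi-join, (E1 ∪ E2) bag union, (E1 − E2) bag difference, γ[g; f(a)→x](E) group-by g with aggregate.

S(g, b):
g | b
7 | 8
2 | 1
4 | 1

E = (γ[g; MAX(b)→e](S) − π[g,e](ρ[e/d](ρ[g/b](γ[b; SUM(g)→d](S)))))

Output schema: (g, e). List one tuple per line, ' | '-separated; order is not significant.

Subexpression sizes:
  S → 3
  γ[g; MAX(b)→e](S) → 3
  S → 3
  γ[b; SUM(g)→d](S) → 2
  ρ[g/b](γ[b; SUM(g)→d](S)) → 2
  ρ[e/d](ρ[g/b](γ[b; SUM(g)→d](S))) → 2
  π[g,e](ρ[e/d](ρ[g/b](γ[b; SUM(g)→d](S)))) → 2
  (γ[g; MAX(b)→e](S) − π[g,e](ρ[e/d](ρ[g/b](γ[b; SUM(g)→d](S))))) → 3

== RESULT ==
g | e
2 | 1
4 | 1
7 | 8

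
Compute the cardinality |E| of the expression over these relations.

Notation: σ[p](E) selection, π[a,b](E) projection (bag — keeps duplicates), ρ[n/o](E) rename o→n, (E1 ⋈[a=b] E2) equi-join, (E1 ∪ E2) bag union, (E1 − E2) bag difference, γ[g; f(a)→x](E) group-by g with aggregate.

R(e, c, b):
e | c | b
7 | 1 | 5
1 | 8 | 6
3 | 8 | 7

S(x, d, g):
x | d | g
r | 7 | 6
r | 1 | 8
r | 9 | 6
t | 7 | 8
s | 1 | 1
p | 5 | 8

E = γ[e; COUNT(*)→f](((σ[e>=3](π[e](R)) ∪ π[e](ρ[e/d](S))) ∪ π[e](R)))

Stepwise |·|:
  R → 3
  π[e](R) → 3
  σ[e>=3](π[e](R)) → 2
  S → 6
  ρ[e/d](S) → 6
  π[e](ρ[e/d](S)) → 6
  (σ[e>=3](π[e](R)) ∪ π[e](ρ[e/d](S))) → 8
  R → 3
  π[e](R) → 3
  ((σ[e>=3](π[e](R)) ∪ π[e](ρ[e/d](S))) ∪ π[e](R)) → 11
  γ[e; COUNT(*)→f](((σ[e>=3](π[e](R)) ∪ π[e](ρ[e/d](S))) ∪ π[e](R))) → 5

|E| = 5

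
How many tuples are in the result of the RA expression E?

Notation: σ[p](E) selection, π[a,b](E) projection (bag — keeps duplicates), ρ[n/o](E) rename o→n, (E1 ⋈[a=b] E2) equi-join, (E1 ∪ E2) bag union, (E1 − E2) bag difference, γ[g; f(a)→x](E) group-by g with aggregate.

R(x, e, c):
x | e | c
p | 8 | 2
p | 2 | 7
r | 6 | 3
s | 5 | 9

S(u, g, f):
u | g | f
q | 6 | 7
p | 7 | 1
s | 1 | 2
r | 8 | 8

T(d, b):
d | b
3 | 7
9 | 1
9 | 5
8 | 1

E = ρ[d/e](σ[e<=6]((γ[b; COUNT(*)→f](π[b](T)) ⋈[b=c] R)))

Per-node cardinality:
  T → 4
  π[b](T) → 4
  γ[b; COUNT(*)→f](π[b](T)) → 3
  R → 4
  (γ[b; COUNT(*)→f](π[b](T)) ⋈[b=c] R) → 1
  σ[e<=6]((γ[b; COUNT(*)→f](π[b](T)) ⋈[b=c] R)) → 1
  ρ[d/e](σ[e<=6]((γ[b; COUNT(*)→f](π[b](T)) ⋈[b=c] R))) → 1

|E| = 1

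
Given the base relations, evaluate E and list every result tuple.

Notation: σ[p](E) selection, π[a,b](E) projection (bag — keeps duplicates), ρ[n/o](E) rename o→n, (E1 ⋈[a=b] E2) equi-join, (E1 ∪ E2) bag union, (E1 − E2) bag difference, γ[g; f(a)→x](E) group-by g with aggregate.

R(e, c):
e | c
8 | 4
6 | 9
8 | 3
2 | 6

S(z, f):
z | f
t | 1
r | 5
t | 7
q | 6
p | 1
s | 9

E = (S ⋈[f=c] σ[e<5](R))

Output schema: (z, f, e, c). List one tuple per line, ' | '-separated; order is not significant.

Stepwise |·|:
  S → 6
  R → 4
  σ[e<5](R) → 1
  (S ⋈[f=c] σ[e<5](R)) → 1

== RESULT ==
z | f | e | c
q | 6 | 2 | 6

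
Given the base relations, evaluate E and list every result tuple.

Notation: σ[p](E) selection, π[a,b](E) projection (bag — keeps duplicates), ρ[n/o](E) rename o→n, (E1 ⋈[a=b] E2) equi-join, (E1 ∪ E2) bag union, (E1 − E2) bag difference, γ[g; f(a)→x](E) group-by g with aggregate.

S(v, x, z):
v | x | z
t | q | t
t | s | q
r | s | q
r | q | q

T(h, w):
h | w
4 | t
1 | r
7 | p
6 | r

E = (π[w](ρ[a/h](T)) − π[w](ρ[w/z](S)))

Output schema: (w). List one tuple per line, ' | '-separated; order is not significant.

Subexpression sizes:
  T → 4
  ρ[a/h](T) → 4
  π[w](ρ[a/h](T)) → 4
  S → 4
  ρ[w/z](S) → 4
  π[w](ρ[w/z](S)) → 4
  (π[w](ρ[a/h](T)) − π[w](ρ[w/z](S))) → 3

== RESULT ==
w
p
r
r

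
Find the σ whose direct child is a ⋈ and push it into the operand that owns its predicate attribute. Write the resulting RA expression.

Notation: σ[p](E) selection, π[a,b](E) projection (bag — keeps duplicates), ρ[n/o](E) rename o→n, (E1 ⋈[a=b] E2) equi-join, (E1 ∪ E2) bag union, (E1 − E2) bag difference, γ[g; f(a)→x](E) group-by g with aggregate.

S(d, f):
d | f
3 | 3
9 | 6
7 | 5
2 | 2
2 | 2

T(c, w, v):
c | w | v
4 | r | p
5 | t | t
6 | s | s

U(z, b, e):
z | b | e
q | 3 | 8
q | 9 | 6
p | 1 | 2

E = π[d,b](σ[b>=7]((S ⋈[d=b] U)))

σ filters on b, owned by the right side.
E' = π[d,b]((S ⋈[d=b] σ[b>=7](U)))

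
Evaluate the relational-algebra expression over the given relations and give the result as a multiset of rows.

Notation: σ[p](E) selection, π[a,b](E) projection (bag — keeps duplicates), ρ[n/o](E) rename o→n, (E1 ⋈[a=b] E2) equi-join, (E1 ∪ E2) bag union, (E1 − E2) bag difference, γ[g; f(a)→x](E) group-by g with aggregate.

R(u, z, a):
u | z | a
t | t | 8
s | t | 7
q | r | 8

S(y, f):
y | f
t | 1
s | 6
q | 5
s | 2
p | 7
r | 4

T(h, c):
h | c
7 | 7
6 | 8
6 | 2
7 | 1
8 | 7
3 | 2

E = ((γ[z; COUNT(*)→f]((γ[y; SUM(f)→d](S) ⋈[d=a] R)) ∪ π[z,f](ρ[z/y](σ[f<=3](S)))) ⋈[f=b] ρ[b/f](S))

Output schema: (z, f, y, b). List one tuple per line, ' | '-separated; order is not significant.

Per-node cardinality:
  S → 6
  γ[y; SUM(f)→d](S) → 5
  R → 3
  (γ[y; SUM(f)→d](S) ⋈[d=a] R) → 3
  γ[z; COUNT(*)→f]((γ[y; SUM(f)→d](S) ⋈[d=a] R)) → 2
  S → 6
  σ[f<=3](S) → 2
  ρ[z/y](σ[f<=3](S)) → 2
  π[z,f](ρ[z/y](σ[f<=3](S))) → 2
  (γ[z; COUNT(*)→f]((γ[y; SUM(f)→d](S) ⋈[d=a] R)) ∪ π[z,f](ρ[z/y](σ[f<=3](S)))) → 4
  S → 6
  ρ[b/f](S) → 6
  ((γ[z; COUNT(*)→f]((γ[y; SUM(f)→d](S) ⋈[d=a] R)) ∪ π[z,f](ρ[z/y](σ[f<=3](S)))) ⋈[f=b] ρ[b/f](S)) → 4

== RESULT ==
z | f | y | b
r | 1 | t | 1
s | 2 | s | 2
t | 1 | t | 1
t | 2 | s | 2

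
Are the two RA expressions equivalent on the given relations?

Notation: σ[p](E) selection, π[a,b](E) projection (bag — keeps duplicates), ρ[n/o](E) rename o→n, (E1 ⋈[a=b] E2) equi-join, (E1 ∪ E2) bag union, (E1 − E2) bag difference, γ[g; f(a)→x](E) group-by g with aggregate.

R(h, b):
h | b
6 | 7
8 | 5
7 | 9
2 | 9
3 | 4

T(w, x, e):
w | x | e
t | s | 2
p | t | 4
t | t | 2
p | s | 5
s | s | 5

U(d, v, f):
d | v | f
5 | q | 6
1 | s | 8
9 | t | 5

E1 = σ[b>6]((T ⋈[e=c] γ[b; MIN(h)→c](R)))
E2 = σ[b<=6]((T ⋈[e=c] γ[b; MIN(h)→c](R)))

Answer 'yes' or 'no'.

E1 per-node cardinality:
  T → 5
  R → 5
  γ[b; MIN(h)→c](R) → 4
  (T ⋈[e=c] γ[b; MIN(h)→c](R)) → 2
  σ[b>6]((T ⋈[e=c] γ[b; MIN(h)→c](R))) → 2
E2 per-node cardinality:
  T → 5
  R → 5
  γ[b; MIN(h)→c](R) → 4
  (T ⋈[e=c] γ[b; MIN(h)→c](R)) → 2
  σ[b<=6]((T ⋈[e=c] γ[b; MIN(h)→c](R))) → 0

E1 result:
w | x | e | b | c
t | s | 2 | 9 | 2
t | t | 2 | 9 | 2
E2 result:
w | x | e | b | c
(0 rows)
Witness: ('t', 's', 2, 9, 2) appears 1× in E1 but 0× in E2.

no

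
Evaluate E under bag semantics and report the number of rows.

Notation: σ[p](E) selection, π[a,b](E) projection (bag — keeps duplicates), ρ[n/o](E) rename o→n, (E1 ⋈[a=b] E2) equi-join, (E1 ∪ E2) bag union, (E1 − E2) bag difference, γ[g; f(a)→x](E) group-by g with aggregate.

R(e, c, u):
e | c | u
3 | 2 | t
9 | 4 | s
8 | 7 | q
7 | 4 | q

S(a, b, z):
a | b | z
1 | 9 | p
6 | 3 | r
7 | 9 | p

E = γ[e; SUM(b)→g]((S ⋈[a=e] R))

Per-node cardinality:
  S → 3
  R → 4
  (S ⋈[a=e] R) → 1
  γ[e; SUM(b)→g]((S ⋈[a=e] R)) → 1

|E| = 1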